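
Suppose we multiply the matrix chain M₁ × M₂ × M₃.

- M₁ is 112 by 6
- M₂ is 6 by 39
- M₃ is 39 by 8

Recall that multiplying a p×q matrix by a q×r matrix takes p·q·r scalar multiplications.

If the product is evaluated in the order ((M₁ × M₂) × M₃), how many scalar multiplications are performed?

61152

(M₁ × M₂): 112×6 by 6×39 → 112×39, cost 112·6·39 = 26208
((M₁ × M₂) × M₃): 112×39 by 39×8 → 112×8, cost 112·39·8 = 34944; cumulative 61152
Total: 61152 scalar multiplications.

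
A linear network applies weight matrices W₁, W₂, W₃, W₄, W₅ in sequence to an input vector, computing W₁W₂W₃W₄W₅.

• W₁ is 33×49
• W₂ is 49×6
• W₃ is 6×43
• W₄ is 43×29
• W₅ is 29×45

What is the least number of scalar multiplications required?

Adjacent pairs: W₁W₂ = 33·49·6 = 9702; W₂W₃ = 49·6·43 = 12642; W₃W₄ = 6·43·29 = 7482; W₄W₅ = 43·29·45 = 56115.
Length 3: W₁..W₃: k=1: 0+12642+33·49·43=82173; k=2: 9702+0+33·6·43=18216 → min 18216 | W₂..W₄: k=2: 0+7482+49·6·29=16008; k=3: 12642+0+49·43·29=73745 → min 16008 | W₃..W₅: k=3: 0+56115+6·43·45=67725; k=4: 7482+0+6·29·45=15312 → min 15312.
Length 4: W₁..W₄: k=1: 0+16008+33·49·29=62901; k=2: 9702+7482+33·6·29=22926; k=3: 18216+0+33·43·29=59367 → min 22926 | W₂..W₅: k=2: 0+15312+49·6·45=28542; k=3: 12642+56115+49·43·45=163572; k=4: 16008+0+49·29·45=79953 → min 28542.
Length 5: W₁..W₅: k=1: 0+28542+33·49·45=101307; k=2: 9702+15312+33·6·45=33924; k=3: 18216+56115+33·43·45=138186; k=4: 22926+0+33·29·45=65991 → min 33924.
Optimal order: ((W₁W₂)((W₃W₄)W₅)) with cost 33924.

33924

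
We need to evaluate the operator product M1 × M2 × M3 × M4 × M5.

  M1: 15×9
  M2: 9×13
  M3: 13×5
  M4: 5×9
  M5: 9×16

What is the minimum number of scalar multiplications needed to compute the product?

Adjacent pairs: M1M2 = 15·9·13 = 1755; M2M3 = 9·13·5 = 585; M3M4 = 13·5·9 = 585; M4M5 = 5·9·16 = 720.
Length 3: M1..M3: k=1: 0+585+15·9·5=1260; k=2: 1755+0+15·13·5=2730 → min 1260 | M2..M4: k=2: 0+585+9·13·9=1638; k=3: 585+0+9·5·9=990 → min 990 | M3..M5: k=3: 0+720+13·5·16=1760; k=4: 585+0+13·9·16=2457 → min 1760.
Length 4: M1..M4: k=1: 0+990+15·9·9=2205; k=2: 1755+585+15·13·9=4095; k=3: 1260+0+15·5·9=1935 → min 1935 | M2..M5: k=2: 0+1760+9·13·16=3632; k=3: 585+720+9·5·16=2025; k=4: 990+0+9·9·16=2286 → min 2025.
Length 5: M1..M5: k=1: 0+2025+15·9·16=4185; k=2: 1755+1760+15·13·16=6635; k=3: 1260+720+15·5·16=3180; k=4: 1935+0+15·9·16=4095 → min 3180.
Optimal order: ((M1 × (M2 × M3)) × (M4 × M5)) with cost 3180.

3180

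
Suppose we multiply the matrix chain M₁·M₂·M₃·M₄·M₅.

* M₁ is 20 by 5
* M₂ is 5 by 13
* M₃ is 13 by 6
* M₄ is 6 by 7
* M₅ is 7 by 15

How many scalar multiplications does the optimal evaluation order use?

2625

Adjacent pairs: M₁M₂ = 20·5·13 = 1300; M₂M₃ = 5·13·6 = 390; M₃M₄ = 13·6·7 = 546; M₄M₅ = 6·7·15 = 630.
Length 3: M₁..M₃: k=1: 0+390+20·5·6=990; k=2: 1300+0+20·13·6=2860 → min 990 | M₂..M₄: k=2: 0+546+5·13·7=1001; k=3: 390+0+5·6·7=600 → min 600 | M₃..M₅: k=3: 0+630+13·6·15=1800; k=4: 546+0+13·7·15=1911 → min 1800.
Length 4: M₁..M₄: k=1: 0+600+20·5·7=1300; k=2: 1300+546+20·13·7=3666; k=3: 990+0+20·6·7=1830 → min 1300 | M₂..M₅: k=2: 0+1800+5·13·15=2775; k=3: 390+630+5·6·15=1470; k=4: 600+0+5·7·15=1125 → min 1125.
Length 5: M₁..M₅: k=1: 0+1125+20·5·15=2625; k=2: 1300+1800+20·13·15=7000; k=3: 990+630+20·6·15=3420; k=4: 1300+0+20·7·15=3400 → min 2625.
Optimal order: (M₁·(((M₂·M₃)·M₄)·M₅)) with cost 2625.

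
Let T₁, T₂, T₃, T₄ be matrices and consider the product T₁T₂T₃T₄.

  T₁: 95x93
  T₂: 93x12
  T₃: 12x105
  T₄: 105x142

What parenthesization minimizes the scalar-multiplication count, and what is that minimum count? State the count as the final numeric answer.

Adjacent pairs: T₁T₂ = 95·93·12 = 106020; T₂T₃ = 93·12·105 = 117180; T₃T₄ = 12·105·142 = 178920.
Length 3: T₁..T₃: k=1: 0+117180+95·93·105=1044855; k=2: 106020+0+95·12·105=225720 → min 225720 | T₂..T₄: k=2: 0+178920+93·12·142=337392; k=3: 117180+0+93·105·142=1503810 → min 337392.
Length 4: T₁..T₄: k=1: 0+337392+95·93·142=1591962; k=2: 106020+178920+95·12·142=446820; k=3: 225720+0+95·105·142=1642170 → min 446820.
Optimal parenthesization: ((T₁T₂)(T₃T₄)) with cost 446820.

446820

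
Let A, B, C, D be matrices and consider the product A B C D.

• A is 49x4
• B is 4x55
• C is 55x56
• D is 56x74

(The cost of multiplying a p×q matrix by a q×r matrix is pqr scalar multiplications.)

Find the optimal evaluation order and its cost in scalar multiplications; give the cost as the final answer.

Adjacent pairs: AB = 49·4·55 = 10780; BC = 4·55·56 = 12320; CD = 55·56·74 = 227920.
Length 3: A..C: k=1: 0+12320+49·4·56=23296; k=2: 10780+0+49·55·56=161700 → min 23296 | B..D: k=2: 0+227920+4·55·74=244200; k=3: 12320+0+4·56·74=28896 → min 28896.
Length 4: A..D: k=1: 0+28896+49·4·74=43400; k=2: 10780+227920+49·55·74=438130; k=3: 23296+0+49·56·74=226352 → min 43400.
Optimal parenthesization: (A ((B C) D)) with cost 43400.

43400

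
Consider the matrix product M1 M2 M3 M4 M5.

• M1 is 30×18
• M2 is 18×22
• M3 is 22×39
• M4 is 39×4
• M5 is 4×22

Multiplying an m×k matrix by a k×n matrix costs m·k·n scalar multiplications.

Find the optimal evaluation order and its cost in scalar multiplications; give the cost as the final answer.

Adjacent pairs: M1M2 = 30·18·22 = 11880; M2M3 = 18·22·39 = 15444; M3M4 = 22·39·4 = 3432; M4M5 = 39·4·22 = 3432.
Length 3: M1..M3: k=1: 0+15444+30·18·39=36504; k=2: 11880+0+30·22·39=37620 → min 36504 | M2..M4: k=2: 0+3432+18·22·4=5016; k=3: 15444+0+18·39·4=18252 → min 5016 | M3..M5: k=3: 0+3432+22·39·22=22308; k=4: 3432+0+22·4·22=5368 → min 5368.
Length 4: M1..M4: k=1: 0+5016+30·18·4=7176; k=2: 11880+3432+30·22·4=17952; k=3: 36504+0+30·39·4=41184 → min 7176 | M2..M5: k=2: 0+5368+18·22·22=14080; k=3: 15444+3432+18·39·22=34320; k=4: 5016+0+18·4·22=6600 → min 6600.
Length 5: M1..M5: k=1: 0+6600+30·18·22=18480; k=2: 11880+5368+30·22·22=31768; k=3: 36504+3432+30·39·22=65676; k=4: 7176+0+30·4·22=9816 → min 9816.
Optimal parenthesization: ((M1 (M2 (M3 M4))) M5) with cost 9816.

9816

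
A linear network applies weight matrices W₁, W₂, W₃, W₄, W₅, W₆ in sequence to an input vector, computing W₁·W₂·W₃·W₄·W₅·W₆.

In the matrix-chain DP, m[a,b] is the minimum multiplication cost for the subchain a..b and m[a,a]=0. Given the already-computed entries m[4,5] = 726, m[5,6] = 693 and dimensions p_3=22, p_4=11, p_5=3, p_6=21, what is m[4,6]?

m[4,6] = min over k∈[4,5] of m[4,k]+m[k+1,6]+p_{3}·p_k·p_{6}.
k=4: 0 + 693 + 22·11·21 = 5775; k=5: 726 + 0 + 22·3·21 = 2112.
Minimum: 2112 at k=5.

2112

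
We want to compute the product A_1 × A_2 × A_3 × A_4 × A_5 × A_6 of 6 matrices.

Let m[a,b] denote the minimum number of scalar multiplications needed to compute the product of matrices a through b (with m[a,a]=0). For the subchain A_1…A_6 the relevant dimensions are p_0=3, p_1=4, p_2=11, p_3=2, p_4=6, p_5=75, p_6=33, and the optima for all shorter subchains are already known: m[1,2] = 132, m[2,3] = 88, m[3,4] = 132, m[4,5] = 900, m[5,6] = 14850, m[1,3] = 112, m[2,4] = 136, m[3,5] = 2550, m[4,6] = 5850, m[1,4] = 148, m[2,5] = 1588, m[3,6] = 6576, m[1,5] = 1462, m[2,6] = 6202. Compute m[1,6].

m[1,6] = min over k∈[1,5] of m[1,k]+m[k+1,6]+p_{0}·p_k·p_{6}.
k=1: 0 + 6202 + 3·4·33 = 6598; k=2: 132 + 6576 + 3·11·33 = 7797; k=3: 112 + 5850 + 3·2·33 = 6160; k=4: 148 + 14850 + 3·6·33 = 15592; k=5: 1462 + 0 + 3·75·33 = 8887.
Minimum: 6160 at k=3.

6160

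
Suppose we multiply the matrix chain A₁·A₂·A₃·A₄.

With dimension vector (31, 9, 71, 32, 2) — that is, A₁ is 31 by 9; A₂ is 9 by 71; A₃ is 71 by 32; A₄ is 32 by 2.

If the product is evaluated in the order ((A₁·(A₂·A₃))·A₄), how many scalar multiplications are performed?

(A₂·A₃): 9×71 by 71×32 → 9×32, cost 9·71·32 = 20448
(A₁·(A₂·A₃)): 31×9 by 9×32 → 31×32, cost 31·9·32 = 8928; cumulative 29376
((A₁·(A₂·A₃))·A₄): 31×32 by 32×2 → 31×2, cost 31·32·2 = 1984; cumulative 31360
Total: 31360 scalar multiplications.

31360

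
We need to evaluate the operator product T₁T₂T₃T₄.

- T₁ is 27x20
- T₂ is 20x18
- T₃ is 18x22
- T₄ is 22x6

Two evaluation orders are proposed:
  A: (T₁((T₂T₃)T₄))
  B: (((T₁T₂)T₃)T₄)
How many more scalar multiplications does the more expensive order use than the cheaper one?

10176

Order A = (T₁((T₂T₃)T₄)): (T₂T₃): 20×18 by 18×22 → 20×22, cost 20·18·22 = 7920; ((T₂T₃)T₄): 20×22 by 22×6 → 20×6, cost 20·22·6 = 2640; cumulative 10560; (T₁((T₂T₃)T₄)): 27×20 by 20×6 → 27×6, cost 27·20·6 = 3240; cumulative 13800. Total 13800.
Order B = (((T₁T₂)T₃)T₄): (T₁T₂): 27×20 by 20×18 → 27×18, cost 27·20·18 = 9720; ((T₁T₂)T₃): 27×18 by 18×22 → 27×22, cost 27·18·22 = 10692; cumulative 20412; (((T₁T₂)T₃)T₄): 27×22 by 22×6 → 27×6, cost 27·22·6 = 3564; cumulative 23976. Total 23976.
Difference: |13800 − 23976| = 10176.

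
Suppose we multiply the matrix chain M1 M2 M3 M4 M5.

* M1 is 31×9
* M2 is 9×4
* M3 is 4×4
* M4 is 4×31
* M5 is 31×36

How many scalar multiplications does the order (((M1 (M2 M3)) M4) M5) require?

(M2 M3): 9×4 by 4×4 → 9×4, cost 9·4·4 = 144
(M1 (M2 M3)): 31×9 by 9×4 → 31×4, cost 31·9·4 = 1116; cumulative 1260
((M1 (M2 M3)) M4): 31×4 by 4×31 → 31×31, cost 31·4·31 = 3844; cumulative 5104
(((M1 (M2 M3)) M4) M5): 31×31 by 31×36 → 31×36, cost 31·31·36 = 34596; cumulative 39700
Total: 39700 scalar multiplications.

39700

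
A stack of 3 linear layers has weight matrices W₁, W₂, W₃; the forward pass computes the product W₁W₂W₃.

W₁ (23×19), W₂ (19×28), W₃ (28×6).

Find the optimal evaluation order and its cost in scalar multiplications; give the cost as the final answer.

5814

(W₁(W₂W₃)): cost 5814.
((W₁W₂)W₃): cost 16100.
Optimal: (W₁(W₂W₃)) with cost 5814.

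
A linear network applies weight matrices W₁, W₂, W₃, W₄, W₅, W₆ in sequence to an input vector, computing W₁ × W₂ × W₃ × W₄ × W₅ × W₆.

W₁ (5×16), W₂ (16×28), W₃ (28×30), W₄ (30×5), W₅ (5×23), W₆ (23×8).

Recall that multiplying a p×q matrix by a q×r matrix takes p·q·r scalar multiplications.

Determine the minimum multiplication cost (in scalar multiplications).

7960

Adjacent pairs: W₁W₂ = 5·16·28 = 2240; W₂W₃ = 16·28·30 = 13440; W₃W₄ = 28·30·5 = 4200; W₄W₅ = 30·5·23 = 3450; W₅W₆ = 5·23·8 = 920.
Length 3: W₁..W₃: k=1: 0+13440+5·16·30=15840; k=2: 2240+0+5·28·30=6440 → min 6440 | W₂..W₄: k=2: 0+4200+16·28·5=6440; k=3: 13440+0+16·30·5=15840 → min 6440 | W₃..W₅: k=3: 0+3450+28·30·23=22770; k=4: 4200+0+28·5·23=7420 → min 7420 | W₄..W₆: k=4: 0+920+30·5·8=2120; k=5: 3450+0+30·23·8=8970 → min 2120.
Length 4: W₁..W₄: k=1: 0+6440+5·16·5=6840; k=2: 2240+4200+5·28·5=7140; k=3: 6440+0+5·30·5=7190 → min 6840 | W₂..W₅: k=2: 0+7420+16·28·23=17724; k=3: 13440+3450+16·30·23=27930; k=4: 6440+0+16·5·23=8280 → min 8280 | W₃..W₆: k=3: 0+2120+28·30·8=8840; k=4: 4200+920+28·5·8=6240; k=5: 7420+0+28·23·8=12572 → min 6240.
Length 5: W₁..W₅: k=1: 0+8280+5·16·23=10120; k=2: 2240+7420+5·28·23=12880; k=3: 6440+3450+5·30·23=13340; k=4: 6840+0+5·5·23=7415 → min 7415 | W₂..W₆: k=2: 0+6240+16·28·8=9824; k=3: 13440+2120+16·30·8=19400; k=4: 6440+920+16·5·8=8000; k=5: 8280+0+16·23·8=11224 → min 8000.
Length 6: W₁..W₆: k=1: 0+8000+5·16·8=8640; k=2: 2240+6240+5·28·8=9600; k=3: 6440+2120+5·30·8=9760; k=4: 6840+920+5·5·8=7960; k=5: 7415+0+5·23·8=8335 → min 7960.
Optimal order: ((W₁ × (W₂ × (W₃ × W₄))) × (W₅ × W₆)) with cost 7960.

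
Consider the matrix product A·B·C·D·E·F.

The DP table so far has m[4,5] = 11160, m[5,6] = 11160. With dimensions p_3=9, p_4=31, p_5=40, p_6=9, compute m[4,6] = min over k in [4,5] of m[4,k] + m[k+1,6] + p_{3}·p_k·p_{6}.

m[4,6] = min over k∈[4,5] of m[4,k]+m[k+1,6]+p_{3}·p_k·p_{6}.
k=4: 0 + 11160 + 9·31·9 = 13671; k=5: 11160 + 0 + 9·40·9 = 14400.
Minimum: 13671 at k=4.

13671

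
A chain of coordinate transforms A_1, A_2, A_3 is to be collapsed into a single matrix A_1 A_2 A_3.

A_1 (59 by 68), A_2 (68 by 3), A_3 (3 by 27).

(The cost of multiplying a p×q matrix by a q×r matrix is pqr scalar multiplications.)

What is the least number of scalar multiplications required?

16815

Order (A_1 (A_2 A_3)): (A_2 A_3): 68×3 by 3×27 → 68×27, cost 68·3·27 = 5508; (A_1 (A_2 A_3)): 59×68 by 68×27 → 59×27, cost 59·68·27 = 108324; cumulative 113832. Total 113832.
Order ((A_1 A_2) A_3): (A_1 A_2): 59×68 by 68×3 → 59×3, cost 59·68·3 = 12036; ((A_1 A_2) A_3): 59×3 by 3×27 → 59×27, cost 59·3·27 = 4779; cumulative 16815. Total 16815.
Minimum: 16815.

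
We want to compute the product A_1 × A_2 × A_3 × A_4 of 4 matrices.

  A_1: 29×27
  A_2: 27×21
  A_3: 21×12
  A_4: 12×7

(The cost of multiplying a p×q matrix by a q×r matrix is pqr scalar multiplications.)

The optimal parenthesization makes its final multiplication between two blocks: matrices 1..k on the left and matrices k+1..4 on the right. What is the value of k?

1

Adjacent pairs: A_1A_2 = 29·27·21 = 16443; A_2A_3 = 27·21·12 = 6804; A_3A_4 = 21·12·7 = 1764.
Length 3: A_1..A_3: k=1: 0+6804+29·27·12=16200; k=2: 16443+0+29·21·12=23751 → min 16200 | A_2..A_4: k=2: 0+1764+27·21·7=5733; k=3: 6804+0+27·12·7=9072 → min 5733.
Top-level splits: k=1: (A_1..A_1)·(A_2..A_4) → 0+5733+29·27·7 = 11214; k=2: (A_1..A_2)·(A_3..A_4) → 16443+1764+29·21·7 = 22470; k=3: (A_1..A_3)·(A_4..A_4) → 16200+0+29·12·7 = 18636.
Best split is after A_1, i.e. k = 1.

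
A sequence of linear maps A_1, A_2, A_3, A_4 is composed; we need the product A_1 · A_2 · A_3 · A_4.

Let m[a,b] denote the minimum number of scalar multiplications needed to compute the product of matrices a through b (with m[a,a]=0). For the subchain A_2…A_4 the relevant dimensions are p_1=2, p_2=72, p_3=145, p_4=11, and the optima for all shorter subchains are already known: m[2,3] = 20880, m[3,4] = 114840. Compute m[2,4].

24070

m[2,4] = min over k∈[2,3] of m[2,k]+m[k+1,4]+p_{1}·p_k·p_{4}.
k=2: 0 + 114840 + 2·72·11 = 116424; k=3: 20880 + 0 + 2·145·11 = 24070.
Minimum: 24070 at k=3.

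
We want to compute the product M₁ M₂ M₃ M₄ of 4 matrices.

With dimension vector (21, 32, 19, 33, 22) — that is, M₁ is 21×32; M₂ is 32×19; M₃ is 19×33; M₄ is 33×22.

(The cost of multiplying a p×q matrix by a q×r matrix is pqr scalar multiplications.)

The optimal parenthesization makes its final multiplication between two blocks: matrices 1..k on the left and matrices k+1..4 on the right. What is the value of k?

2

Adjacent pairs: M₁M₂ = 21·32·19 = 12768; M₂M₃ = 32·19·33 = 20064; M₃M₄ = 19·33·22 = 13794.
Length 3: M₁..M₃: k=1: 0+20064+21·32·33=42240; k=2: 12768+0+21·19·33=25935 → min 25935 | M₂..M₄: k=2: 0+13794+32·19·22=27170; k=3: 20064+0+32·33·22=43296 → min 27170.
Top-level splits: k=1: (M₁..M₁)·(M₂..M₄) → 0+27170+21·32·22 = 41954; k=2: (M₁..M₂)·(M₃..M₄) → 12768+13794+21·19·22 = 35340; k=3: (M₁..M₃)·(M₄..M₄) → 25935+0+21·33·22 = 41181.
Best split is after M₂, i.e. k = 2.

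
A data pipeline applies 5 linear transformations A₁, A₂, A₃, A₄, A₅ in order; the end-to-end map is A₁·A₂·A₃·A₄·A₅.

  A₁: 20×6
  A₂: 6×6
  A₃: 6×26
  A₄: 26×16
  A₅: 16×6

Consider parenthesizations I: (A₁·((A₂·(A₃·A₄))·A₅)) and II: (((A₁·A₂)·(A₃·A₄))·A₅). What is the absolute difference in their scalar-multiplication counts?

Order I = (A₁·((A₂·(A₃·A₄))·A₅)): (A₃·A₄): 6×26 by 26×16 → 6×16, cost 6·26·16 = 2496; (A₂·(A₃·A₄)): 6×6 by 6×16 → 6×16, cost 6·6·16 = 576; cumulative 3072; ((A₂·(A₃·A₄))·A₅): 6×16 by 16×6 → 6×6, cost 6·16·6 = 576; cumulative 3648; (A₁·((A₂·(A₃·A₄))·A₅)): 20×6 by 6×6 → 20×6, cost 20·6·6 = 720; cumulative 4368. Total 4368.
Order II = (((A₁·A₂)·(A₃·A₄))·A₅): (A₁·A₂): 20×6 by 6×6 → 20×6, cost 20·6·6 = 720; (A₃·A₄): 6×26 by 26×16 → 6×16, cost 6·26·16 = 2496; ((A₁·A₂)·(A₃·A₄)): 20×6 by 6×16 → 20×16, cost 20·6·16 = 1920; cumulative 5136; (((A₁·A₂)·(A₃·A₄))·A₅): 20×16 by 16×6 → 20×6, cost 20·16·6 = 1920; cumulative 7056. Total 7056.
Difference: |4368 − 7056| = 2688.

2688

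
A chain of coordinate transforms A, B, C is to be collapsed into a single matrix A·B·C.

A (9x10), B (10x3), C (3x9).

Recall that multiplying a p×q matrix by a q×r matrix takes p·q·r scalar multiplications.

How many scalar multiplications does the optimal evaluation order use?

513

Order (A·(B·C)): (B·C): 10×3 by 3×9 → 10×9, cost 10·3·9 = 270; (A·(B·C)): 9×10 by 10×9 → 9×9, cost 9·10·9 = 810; cumulative 1080. Total 1080.
Order ((A·B)·C): (A·B): 9×10 by 10×3 → 9×3, cost 9·10·3 = 270; ((A·B)·C): 9×3 by 3×9 → 9×9, cost 9·3·9 = 243; cumulative 513. Total 513.
Minimum: 513.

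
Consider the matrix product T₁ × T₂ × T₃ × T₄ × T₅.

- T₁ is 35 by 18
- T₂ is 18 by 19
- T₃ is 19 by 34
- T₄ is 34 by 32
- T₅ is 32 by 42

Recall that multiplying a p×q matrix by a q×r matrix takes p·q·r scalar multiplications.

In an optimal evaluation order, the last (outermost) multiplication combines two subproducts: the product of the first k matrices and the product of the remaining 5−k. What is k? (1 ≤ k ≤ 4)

1

Adjacent pairs: T₁T₂ = 35·18·19 = 11970; T₂T₃ = 18·19·34 = 11628; T₃T₄ = 19·34·32 = 20672; T₄T₅ = 34·32·42 = 45696.
Length 3: T₁..T₃: k=1: 0+11628+35·18·34=33048; k=2: 11970+0+35·19·34=34580 → min 33048 | T₂..T₄: k=2: 0+20672+18·19·32=31616; k=3: 11628+0+18·34·32=31212 → min 31212 | T₃..T₅: k=3: 0+45696+19·34·42=72828; k=4: 20672+0+19·32·42=46208 → min 46208.
Length 4: T₁..T₄: k=1: 0+31212+35·18·32=51372; k=2: 11970+20672+35·19·32=53922; k=3: 33048+0+35·34·32=71128 → min 51372 | T₂..T₅: k=2: 0+46208+18·19·42=60572; k=3: 11628+45696+18·34·42=83028; k=4: 31212+0+18·32·42=55404 → min 55404.
Top-level splits: k=1: (T₁..T₁)·(T₂..T₅) → 0+55404+35·18·42 = 81864; k=2: (T₁..T₂)·(T₃..T₅) → 11970+46208+35·19·42 = 86108; k=3: (T₁..T₃)·(T₄..T₅) → 33048+45696+35·34·42 = 128724; k=4: (T₁..T₄)·(T₅..T₅) → 51372+0+35·32·42 = 98412.
Best split is after T₁, i.e. k = 1.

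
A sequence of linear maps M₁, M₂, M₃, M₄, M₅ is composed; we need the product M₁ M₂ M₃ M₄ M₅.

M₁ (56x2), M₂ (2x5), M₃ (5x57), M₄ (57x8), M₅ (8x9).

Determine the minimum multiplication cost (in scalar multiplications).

Adjacent pairs: M₁M₂ = 56·2·5 = 560; M₂M₃ = 2·5·57 = 570; M₃M₄ = 5·57·8 = 2280; M₄M₅ = 57·8·9 = 4104.
Length 3: M₁..M₃: k=1: 0+570+56·2·57=6954; k=2: 560+0+56·5·57=16520 → min 6954 | M₂..M₄: k=2: 0+2280+2·5·8=2360; k=3: 570+0+2·57·8=1482 → min 1482 | M₃..M₅: k=3: 0+4104+5·57·9=6669; k=4: 2280+0+5·8·9=2640 → min 2640.
Length 4: M₁..M₄: k=1: 0+1482+56·2·8=2378; k=2: 560+2280+56·5·8=5080; k=3: 6954+0+56·57·8=32490 → min 2378 | M₂..M₅: k=2: 0+2640+2·5·9=2730; k=3: 570+4104+2·57·9=5700; k=4: 1482+0+2·8·9=1626 → min 1626.
Length 5: M₁..M₅: k=1: 0+1626+56·2·9=2634; k=2: 560+2640+56·5·9=5720; k=3: 6954+4104+56·57·9=39786; k=4: 2378+0+56·8·9=6410 → min 2634.
Optimal order: (M₁ (((M₂ M₃) M₄) M₅)) with cost 2634.

2634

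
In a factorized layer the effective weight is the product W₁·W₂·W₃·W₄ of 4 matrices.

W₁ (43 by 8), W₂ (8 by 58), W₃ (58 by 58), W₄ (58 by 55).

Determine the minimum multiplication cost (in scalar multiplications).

71352

Adjacent pairs: W₁W₂ = 43·8·58 = 19952; W₂W₃ = 8·58·58 = 26912; W₃W₄ = 58·58·55 = 185020.
Length 3: W₁..W₃: k=1: 0+26912+43·8·58=46864; k=2: 19952+0+43·58·58=164604 → min 46864 | W₂..W₄: k=2: 0+185020+8·58·55=210540; k=3: 26912+0+8·58·55=52432 → min 52432.
Length 4: W₁..W₄: k=1: 0+52432+43·8·55=71352; k=2: 19952+185020+43·58·55=342142; k=3: 46864+0+43·58·55=184034 → min 71352.
Optimal order: (W₁·((W₂·W₃)·W₄)) with cost 71352.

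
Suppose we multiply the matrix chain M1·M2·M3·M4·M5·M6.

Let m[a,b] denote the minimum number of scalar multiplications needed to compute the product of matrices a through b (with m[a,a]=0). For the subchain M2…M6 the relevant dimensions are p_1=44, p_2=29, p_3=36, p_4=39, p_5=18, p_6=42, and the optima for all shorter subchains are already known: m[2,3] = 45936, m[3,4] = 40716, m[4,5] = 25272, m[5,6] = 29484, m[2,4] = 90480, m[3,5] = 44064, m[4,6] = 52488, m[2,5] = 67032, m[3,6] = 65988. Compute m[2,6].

100296

m[2,6] = min over k∈[2,5] of m[2,k]+m[k+1,6]+p_{1}·p_k·p_{6}.
k=2: 0 + 65988 + 44·29·42 = 119580; k=3: 45936 + 52488 + 44·36·42 = 164952; k=4: 90480 + 29484 + 44·39·42 = 192036; k=5: 67032 + 0 + 44·18·42 = 100296.
Minimum: 100296 at k=5.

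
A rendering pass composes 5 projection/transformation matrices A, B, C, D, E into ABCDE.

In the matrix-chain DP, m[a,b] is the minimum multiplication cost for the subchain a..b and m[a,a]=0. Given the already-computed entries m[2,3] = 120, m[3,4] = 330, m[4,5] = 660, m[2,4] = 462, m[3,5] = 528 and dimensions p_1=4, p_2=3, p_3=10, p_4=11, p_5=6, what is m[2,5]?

600

m[2,5] = min over k∈[2,4] of m[2,k]+m[k+1,5]+p_{1}·p_k·p_{5}.
k=2: 0 + 528 + 4·3·6 = 600; k=3: 120 + 660 + 4·10·6 = 1020; k=4: 462 + 0 + 4·11·6 = 726.
Minimum: 600 at k=2.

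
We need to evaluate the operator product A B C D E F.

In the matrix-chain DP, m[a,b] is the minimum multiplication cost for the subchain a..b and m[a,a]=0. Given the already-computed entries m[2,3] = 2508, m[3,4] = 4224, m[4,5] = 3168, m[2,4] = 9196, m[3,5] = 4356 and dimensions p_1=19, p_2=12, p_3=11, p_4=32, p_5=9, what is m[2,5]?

m[2,5] = min over k∈[2,4] of m[2,k]+m[k+1,5]+p_{1}·p_k·p_{5}.
k=2: 0 + 4356 + 19·12·9 = 6408; k=3: 2508 + 3168 + 19·11·9 = 7557; k=4: 9196 + 0 + 19·32·9 = 14668.
Minimum: 6408 at k=2.

6408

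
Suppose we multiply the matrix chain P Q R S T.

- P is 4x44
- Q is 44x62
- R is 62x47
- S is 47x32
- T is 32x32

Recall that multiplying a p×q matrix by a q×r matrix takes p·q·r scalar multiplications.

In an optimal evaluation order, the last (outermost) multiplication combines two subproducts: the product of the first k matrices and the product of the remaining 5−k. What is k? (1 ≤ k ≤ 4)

4

Adjacent pairs: PQ = 4·44·62 = 10912; QR = 44·62·47 = 128216; RS = 62·47·32 = 93248; ST = 47·32·32 = 48128.
Length 3: P..R: k=1: 0+128216+4·44·47=136488; k=2: 10912+0+4·62·47=22568 → min 22568 | Q..S: k=2: 0+93248+44·62·32=180544; k=3: 128216+0+44·47·32=194392 → min 180544 | R..T: k=3: 0+48128+62·47·32=141376; k=4: 93248+0+62·32·32=156736 → min 141376.
Length 4: P..S: k=1: 0+180544+4·44·32=186176; k=2: 10912+93248+4·62·32=112096; k=3: 22568+0+4·47·32=28584 → min 28584 | Q..T: k=2: 0+141376+44·62·32=228672; k=3: 128216+48128+44·47·32=242520; k=4: 180544+0+44·32·32=225600 → min 225600.
Top-level splits: k=1: (P..P)·(Q..T) → 0+225600+4·44·32 = 231232; k=2: (P..Q)·(R..T) → 10912+141376+4·62·32 = 160224; k=3: (P..R)·(S..T) → 22568+48128+4·47·32 = 76712; k=4: (P..S)·(T..T) → 28584+0+4·32·32 = 32680.
Best split is after S, i.e. k = 4.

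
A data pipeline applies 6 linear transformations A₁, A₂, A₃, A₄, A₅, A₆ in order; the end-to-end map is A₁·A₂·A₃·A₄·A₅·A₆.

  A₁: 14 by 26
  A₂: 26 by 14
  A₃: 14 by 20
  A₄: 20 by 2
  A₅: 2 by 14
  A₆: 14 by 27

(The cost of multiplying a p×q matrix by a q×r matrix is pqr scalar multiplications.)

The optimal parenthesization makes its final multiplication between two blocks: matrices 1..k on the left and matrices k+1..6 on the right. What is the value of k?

Adjacent pairs: A₁A₂ = 14·26·14 = 5096; A₂A₃ = 26·14·20 = 7280; A₃A₄ = 14·20·2 = 560; A₄A₅ = 20·2·14 = 560; A₅A₆ = 2·14·27 = 756.
Length 3: A₁..A₃: k=1: 0+7280+14·26·20=14560; k=2: 5096+0+14·14·20=9016 → min 9016 | A₂..A₄: k=2: 0+560+26·14·2=1288; k=3: 7280+0+26·20·2=8320 → min 1288 | A₃..A₅: k=3: 0+560+14·20·14=4480; k=4: 560+0+14·2·14=952 → min 952 | A₄..A₆: k=4: 0+756+20·2·27=1836; k=5: 560+0+20·14·27=8120 → min 1836.
Length 4: A₁..A₄: k=1: 0+1288+14·26·2=2016; k=2: 5096+560+14·14·2=6048; k=3: 9016+0+14·20·2=9576 → min 2016 | A₂..A₅: k=2: 0+952+26·14·14=6048; k=3: 7280+560+26·20·14=15120; k=4: 1288+0+26·2·14=2016 → min 2016 | A₃..A₆: k=3: 0+1836+14·20·27=9396; k=4: 560+756+14·2·27=2072; k=5: 952+0+14·14·27=6244 → min 2072.
Length 5: A₁..A₅: k=1: 0+2016+14·26·14=7112; k=2: 5096+952+14·14·14=8792; k=3: 9016+560+14·20·14=13496; k=4: 2016+0+14·2·14=2408 → min 2408 | A₂..A₆: k=2: 0+2072+26·14·27=11900; k=3: 7280+1836+26·20·27=23156; k=4: 1288+756+26·2·27=3448; k=5: 2016+0+26·14·27=11844 → min 3448.
Top-level splits: k=1: (A₁..A₁)·(A₂..A₆) → 0+3448+14·26·27 = 13276; k=2: (A₁..A₂)·(A₃..A₆) → 5096+2072+14·14·27 = 12460; k=3: (A₁..A₃)·(A₄..A₆) → 9016+1836+14·20·27 = 18412; k=4: (A₁..A₄)·(A₅..A₆) → 2016+756+14·2·27 = 3528; k=5: (A₁..A₅)·(A₆..A₆) → 2408+0+14·14·27 = 7700.
Best split is after A₄, i.e. k = 4.

4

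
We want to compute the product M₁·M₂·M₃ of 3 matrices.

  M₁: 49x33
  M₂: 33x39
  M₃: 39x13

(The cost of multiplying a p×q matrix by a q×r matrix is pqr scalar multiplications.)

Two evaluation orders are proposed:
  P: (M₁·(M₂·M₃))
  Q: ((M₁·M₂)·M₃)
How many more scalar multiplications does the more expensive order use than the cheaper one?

Order P = (M₁·(M₂·M₃)): (M₂·M₃): 33×39 by 39×13 → 33×13, cost 33·39·13 = 16731; (M₁·(M₂·M₃)): 49×33 by 33×13 → 49×13, cost 49·33·13 = 21021; cumulative 37752. Total 37752.
Order Q = ((M₁·M₂)·M₃): (M₁·M₂): 49×33 by 33×39 → 49×39, cost 49·33·39 = 63063; ((M₁·M₂)·M₃): 49×39 by 39×13 → 49×13, cost 49·39·13 = 24843; cumulative 87906. Total 87906.
Difference: |37752 − 87906| = 50154.

50154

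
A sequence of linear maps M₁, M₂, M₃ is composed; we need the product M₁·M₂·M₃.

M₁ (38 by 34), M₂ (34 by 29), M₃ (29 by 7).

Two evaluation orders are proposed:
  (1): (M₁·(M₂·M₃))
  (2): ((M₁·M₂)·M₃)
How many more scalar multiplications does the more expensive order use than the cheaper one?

Order (1) = (M₁·(M₂·M₃)): (M₂·M₃): 34×29 by 29×7 → 34×7, cost 34·29·7 = 6902; (M₁·(M₂·M₃)): 38×34 by 34×7 → 38×7, cost 38·34·7 = 9044; cumulative 15946. Total 15946.
Order (2) = ((M₁·M₂)·M₃): (M₁·M₂): 38×34 by 34×29 → 38×29, cost 38·34·29 = 37468; ((M₁·M₂)·M₃): 38×29 by 29×7 → 38×7, cost 38·29·7 = 7714; cumulative 45182. Total 45182.
Difference: |15946 − 45182| = 29236.

29236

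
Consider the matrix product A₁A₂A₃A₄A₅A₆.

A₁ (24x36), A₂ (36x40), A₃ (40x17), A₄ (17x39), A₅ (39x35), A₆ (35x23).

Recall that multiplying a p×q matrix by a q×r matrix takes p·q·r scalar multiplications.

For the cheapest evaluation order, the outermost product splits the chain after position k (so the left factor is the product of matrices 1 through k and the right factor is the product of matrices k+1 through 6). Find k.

3

Adjacent pairs: A₁A₂ = 24·36·40 = 34560; A₂A₃ = 36·40·17 = 24480; A₃A₄ = 40·17·39 = 26520; A₄A₅ = 17·39·35 = 23205; A₅A₆ = 39·35·23 = 31395.
Length 3: A₁..A₃: k=1: 0+24480+24·36·17=39168; k=2: 34560+0+24·40·17=50880 → min 39168 | A₂..A₄: k=2: 0+26520+36·40·39=82680; k=3: 24480+0+36·17·39=48348 → min 48348 | A₃..A₅: k=3: 0+23205+40·17·35=47005; k=4: 26520+0+40·39·35=81120 → min 47005 | A₄..A₆: k=4: 0+31395+17·39·23=46644; k=5: 23205+0+17·35·23=36890 → min 36890.
Length 4: A₁..A₄: k=1: 0+48348+24·36·39=82044; k=2: 34560+26520+24·40·39=98520; k=3: 39168+0+24·17·39=55080 → min 55080 | A₂..A₅: k=2: 0+47005+36·40·35=97405; k=3: 24480+23205+36·17·35=69105; k=4: 48348+0+36·39·35=97488 → min 69105 | A₃..A₆: k=3: 0+36890+40·17·23=52530; k=4: 26520+31395+40·39·23=93795; k=5: 47005+0+40·35·23=79205 → min 52530.
Length 5: A₁..A₅: k=1: 0+69105+24·36·35=99345; k=2: 34560+47005+24·40·35=115165; k=3: 39168+23205+24·17·35=76653; k=4: 55080+0+24·39·35=87840 → min 76653 | A₂..A₆: k=2: 0+52530+36·40·23=85650; k=3: 24480+36890+36·17·23=75446; k=4: 48348+31395+36·39·23=112035; k=5: 69105+0+36·35·23=98085 → min 75446.
Top-level splits: k=1: (A₁..A₁)·(A₂..A₆) → 0+75446+24·36·23 = 95318; k=2: (A₁..A₂)·(A₃..A₆) → 34560+52530+24·40·23 = 109170; k=3: (A₁..A₃)·(A₄..A₆) → 39168+36890+24·17·23 = 85442; k=4: (A₁..A₄)·(A₅..A₆) → 55080+31395+24·39·23 = 108003; k=5: (A₁..A₅)·(A₆..A₆) → 76653+0+24·35·23 = 95973.
Best split is after A₃, i.e. k = 3.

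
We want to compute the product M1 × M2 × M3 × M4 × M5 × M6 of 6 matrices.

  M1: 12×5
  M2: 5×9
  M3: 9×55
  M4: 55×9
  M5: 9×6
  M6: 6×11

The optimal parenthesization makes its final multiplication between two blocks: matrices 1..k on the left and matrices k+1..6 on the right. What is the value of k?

Adjacent pairs: M1M2 = 12·5·9 = 540; M2M3 = 5·9·55 = 2475; M3M4 = 9·55·9 = 4455; M4M5 = 55·9·6 = 2970; M5M6 = 9·6·11 = 594.
Length 3: M1..M3: k=1: 0+2475+12·5·55=5775; k=2: 540+0+12·9·55=6480 → min 5775 | M2..M4: k=2: 0+4455+5·9·9=4860; k=3: 2475+0+5·55·9=4950 → min 4860 | M3..M5: k=3: 0+2970+9·55·6=5940; k=4: 4455+0+9·9·6=4941 → min 4941 | M4..M6: k=4: 0+594+55·9·11=6039; k=5: 2970+0+55·6·11=6600 → min 6039.
Length 4: M1..M4: k=1: 0+4860+12·5·9=5400; k=2: 540+4455+12·9·9=5967; k=3: 5775+0+12·55·9=11715 → min 5400 | M2..M5: k=2: 0+4941+5·9·6=5211; k=3: 2475+2970+5·55·6=7095; k=4: 4860+0+5·9·6=5130 → min 5130 | M3..M6: k=3: 0+6039+9·55·11=11484; k=4: 4455+594+9·9·11=5940; k=5: 4941+0+9·6·11=5535 → min 5535.
Length 5: M1..M5: k=1: 0+5130+12·5·6=5490; k=2: 540+4941+12·9·6=6129; k=3: 5775+2970+12·55·6=12705; k=4: 5400+0+12·9·6=6048 → min 5490 | M2..M6: k=2: 0+5535+5·9·11=6030; k=3: 2475+6039+5·55·11=11539; k=4: 4860+594+5·9·11=5949; k=5: 5130+0+5·6·11=5460 → min 5460.
Top-level splits: k=1: (M1..M1)·(M2..M6) → 0+5460+12·5·11 = 6120; k=2: (M1..M2)·(M3..M6) → 540+5535+12·9·11 = 7263; k=3: (M1..M3)·(M4..M6) → 5775+6039+12·55·11 = 19074; k=4: (M1..M4)·(M5..M6) → 5400+594+12·9·11 = 7182; k=5: (M1..M5)·(M6..M6) → 5490+0+12·6·11 = 6282.
Best split is after M1, i.e. k = 1.

1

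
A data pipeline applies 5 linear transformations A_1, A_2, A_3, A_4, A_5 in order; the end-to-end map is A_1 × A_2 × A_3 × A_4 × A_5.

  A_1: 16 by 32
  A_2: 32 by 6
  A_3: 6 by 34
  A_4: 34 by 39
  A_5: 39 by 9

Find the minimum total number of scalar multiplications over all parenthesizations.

Adjacent pairs: A_1A_2 = 16·32·6 = 3072; A_2A_3 = 32·6·34 = 6528; A_3A_4 = 6·34·39 = 7956; A_4A_5 = 34·39·9 = 11934.
Length 3: A_1..A_3: k=1: 0+6528+16·32·34=23936; k=2: 3072+0+16·6·34=6336 → min 6336 | A_2..A_4: k=2: 0+7956+32·6·39=15444; k=3: 6528+0+32·34·39=48960 → min 15444 | A_3..A_5: k=3: 0+11934+6·34·9=13770; k=4: 7956+0+6·39·9=10062 → min 10062.
Length 4: A_1..A_4: k=1: 0+15444+16·32·39=35412; k=2: 3072+7956+16·6·39=14772; k=3: 6336+0+16·34·39=27552 → min 14772 | A_2..A_5: k=2: 0+10062+32·6·9=11790; k=3: 6528+11934+32·34·9=28254; k=4: 15444+0+32·39·9=26676 → min 11790.
Length 5: A_1..A_5: k=1: 0+11790+16·32·9=16398; k=2: 3072+10062+16·6·9=13998; k=3: 6336+11934+16·34·9=23166; k=4: 14772+0+16·39·9=20388 → min 13998.
Optimal order: ((A_1 × A_2) × ((A_3 × A_4) × A_5)) with cost 13998.

13998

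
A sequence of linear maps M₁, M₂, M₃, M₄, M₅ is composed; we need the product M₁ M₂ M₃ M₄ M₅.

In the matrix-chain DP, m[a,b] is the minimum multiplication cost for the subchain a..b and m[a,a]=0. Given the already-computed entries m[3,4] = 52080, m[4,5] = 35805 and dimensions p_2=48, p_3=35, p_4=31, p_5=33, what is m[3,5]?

m[3,5] = min over k∈[3,4] of m[3,k]+m[k+1,5]+p_{2}·p_k·p_{5}.
k=3: 0 + 35805 + 48·35·33 = 91245; k=4: 52080 + 0 + 48·31·33 = 101184.
Minimum: 91245 at k=3.

91245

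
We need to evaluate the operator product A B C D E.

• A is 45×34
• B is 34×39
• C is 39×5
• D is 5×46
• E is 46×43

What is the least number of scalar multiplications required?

Adjacent pairs: AB = 45·34·39 = 59670; BC = 34·39·5 = 6630; CD = 39·5·46 = 8970; DE = 5·46·43 = 9890.
Length 3: A..C: k=1: 0+6630+45·34·5=14280; k=2: 59670+0+45·39·5=68445 → min 14280 | B..D: k=2: 0+8970+34·39·46=69966; k=3: 6630+0+34·5·46=14450 → min 14450 | C..E: k=3: 0+9890+39·5·43=18275; k=4: 8970+0+39·46·43=86112 → min 18275.
Length 4: A..D: k=1: 0+14450+45·34·46=84830; k=2: 59670+8970+45·39·46=149370; k=3: 14280+0+45·5·46=24630 → min 24630 | B..E: k=2: 0+18275+34·39·43=75293; k=3: 6630+9890+34·5·43=23830; k=4: 14450+0+34·46·43=81702 → min 23830.
Length 5: A..E: k=1: 0+23830+45·34·43=89620; k=2: 59670+18275+45·39·43=153410; k=3: 14280+9890+45·5·43=33845; k=4: 24630+0+45·46·43=113640 → min 33845.
Optimal order: ((A (B C)) (D E)) with cost 33845.

33845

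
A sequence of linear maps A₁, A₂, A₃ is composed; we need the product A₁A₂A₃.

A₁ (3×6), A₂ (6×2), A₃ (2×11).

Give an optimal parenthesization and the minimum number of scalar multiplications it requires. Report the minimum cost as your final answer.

102

(A₁(A₂A₃)): cost 330.
((A₁A₂)A₃): cost 102.
Optimal: ((A₁A₂)A₃) with cost 102.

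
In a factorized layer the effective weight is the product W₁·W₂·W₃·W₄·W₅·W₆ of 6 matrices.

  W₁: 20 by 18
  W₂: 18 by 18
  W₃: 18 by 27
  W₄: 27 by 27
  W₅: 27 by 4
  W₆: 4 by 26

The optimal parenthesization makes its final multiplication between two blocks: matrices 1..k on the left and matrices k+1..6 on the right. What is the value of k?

5

Adjacent pairs: W₁W₂ = 20·18·18 = 6480; W₂W₃ = 18·18·27 = 8748; W₃W₄ = 18·27·27 = 13122; W₄W₅ = 27·27·4 = 2916; W₅W₆ = 27·4·26 = 2808.
Length 3: W₁..W₃: k=1: 0+8748+20·18·27=18468; k=2: 6480+0+20·18·27=16200 → min 16200 | W₂..W₄: k=2: 0+13122+18·18·27=21870; k=3: 8748+0+18·27·27=21870 → min 21870 | W₃..W₅: k=3: 0+2916+18·27·4=4860; k=4: 13122+0+18·27·4=15066 → min 4860 | W₄..W₆: k=4: 0+2808+27·27·26=21762; k=5: 2916+0+27·4·26=5724 → min 5724.
Length 4: W₁..W₄: k=1: 0+21870+20·18·27=31590; k=2: 6480+13122+20·18·27=29322; k=3: 16200+0+20·27·27=30780 → min 29322 | W₂..W₅: k=2: 0+4860+18·18·4=6156; k=3: 8748+2916+18·27·4=13608; k=4: 21870+0+18·27·4=23814 → min 6156 | W₃..W₆: k=3: 0+5724+18·27·26=18360; k=4: 13122+2808+18·27·26=28566; k=5: 4860+0+18·4·26=6732 → min 6732.
Length 5: W₁..W₅: k=1: 0+6156+20·18·4=7596; k=2: 6480+4860+20·18·4=12780; k=3: 16200+2916+20·27·4=21276; k=4: 29322+0+20·27·4=31482 → min 7596 | W₂..W₆: k=2: 0+6732+18·18·26=15156; k=3: 8748+5724+18·27·26=27108; k=4: 21870+2808+18·27·26=37314; k=5: 6156+0+18·4·26=8028 → min 8028.
Top-level splits: k=1: (W₁..W₁)·(W₂..W₆) → 0+8028+20·18·26 = 17388; k=2: (W₁..W₂)·(W₃..W₆) → 6480+6732+20·18·26 = 22572; k=3: (W₁..W₃)·(W₄..W₆) → 16200+5724+20·27·26 = 35964; k=4: (W₁..W₄)·(W₅..W₆) → 29322+2808+20·27·26 = 46170; k=5: (W₁..W₅)·(W₆..W₆) → 7596+0+20·4·26 = 9676.
Best split is after W₅, i.e. k = 5.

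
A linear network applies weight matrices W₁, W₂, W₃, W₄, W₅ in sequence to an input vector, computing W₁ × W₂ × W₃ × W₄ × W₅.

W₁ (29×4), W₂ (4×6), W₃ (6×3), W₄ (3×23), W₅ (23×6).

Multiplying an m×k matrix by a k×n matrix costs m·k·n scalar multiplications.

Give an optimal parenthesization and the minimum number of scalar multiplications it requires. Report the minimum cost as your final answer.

Adjacent pairs: W₁W₂ = 29·4·6 = 696; W₂W₃ = 4·6·3 = 72; W₃W₄ = 6·3·23 = 414; W₄W₅ = 3·23·6 = 414.
Length 3: W₁..W₃: k=1: 0+72+29·4·3=420; k=2: 696+0+29·6·3=1218 → min 420 | W₂..W₄: k=2: 0+414+4·6·23=966; k=3: 72+0+4·3·23=348 → min 348 | W₃..W₅: k=3: 0+414+6·3·6=522; k=4: 414+0+6·23·6=1242 → min 522.
Length 4: W₁..W₄: k=1: 0+348+29·4·23=3016; k=2: 696+414+29·6·23=5112; k=3: 420+0+29·3·23=2421 → min 2421 | W₂..W₅: k=2: 0+522+4·6·6=666; k=3: 72+414+4·3·6=558; k=4: 348+0+4·23·6=900 → min 558.
Length 5: W₁..W₅: k=1: 0+558+29·4·6=1254; k=2: 696+522+29·6·6=2262; k=3: 420+414+29·3·6=1356; k=4: 2421+0+29·23·6=6423 → min 1254.
Optimal parenthesization: (W₁ × ((W₂ × W₃) × (W₄ × W₅))) with cost 1254.

1254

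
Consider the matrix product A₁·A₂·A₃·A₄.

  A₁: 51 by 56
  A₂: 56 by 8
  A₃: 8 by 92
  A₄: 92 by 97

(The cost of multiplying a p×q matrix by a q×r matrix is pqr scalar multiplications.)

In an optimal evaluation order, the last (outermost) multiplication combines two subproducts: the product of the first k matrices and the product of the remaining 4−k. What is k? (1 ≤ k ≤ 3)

2

Adjacent pairs: A₁A₂ = 51·56·8 = 22848; A₂A₃ = 56·8·92 = 41216; A₃A₄ = 8·92·97 = 71392.
Length 3: A₁..A₃: k=1: 0+41216+51·56·92=303968; k=2: 22848+0+51·8·92=60384 → min 60384 | A₂..A₄: k=2: 0+71392+56·8·97=114848; k=3: 41216+0+56·92·97=540960 → min 114848.
Top-level splits: k=1: (A₁..A₁)·(A₂..A₄) → 0+114848+51·56·97 = 391880; k=2: (A₁..A₂)·(A₃..A₄) → 22848+71392+51·8·97 = 133816; k=3: (A₁..A₃)·(A₄..A₄) → 60384+0+51·92·97 = 515508.
Best split is after A₂, i.e. k = 2.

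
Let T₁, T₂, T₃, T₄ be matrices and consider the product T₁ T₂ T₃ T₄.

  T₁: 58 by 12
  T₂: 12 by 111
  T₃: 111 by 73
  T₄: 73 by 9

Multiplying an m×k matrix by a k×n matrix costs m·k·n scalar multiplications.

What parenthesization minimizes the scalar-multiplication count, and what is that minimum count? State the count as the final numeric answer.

Adjacent pairs: T₁T₂ = 58·12·111 = 77256; T₂T₃ = 12·111·73 = 97236; T₃T₄ = 111·73·9 = 72927.
Length 3: T₁..T₃: k=1: 0+97236+58·12·73=148044; k=2: 77256+0+58·111·73=547230 → min 148044 | T₂..T₄: k=2: 0+72927+12·111·9=84915; k=3: 97236+0+12·73·9=105120 → min 84915.
Length 4: T₁..T₄: k=1: 0+84915+58·12·9=91179; k=2: 77256+72927+58·111·9=208125; k=3: 148044+0+58·73·9=186150 → min 91179.
Optimal parenthesization: (T₁ (T₂ (T₃ T₄))) with cost 91179.

91179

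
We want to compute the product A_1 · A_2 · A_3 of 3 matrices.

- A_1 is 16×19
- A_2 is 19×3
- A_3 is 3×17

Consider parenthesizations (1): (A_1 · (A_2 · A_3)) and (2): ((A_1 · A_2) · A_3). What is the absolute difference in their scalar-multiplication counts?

4409

Order (1) = (A_1 · (A_2 · A_3)): (A_2 · A_3): 19×3 by 3×17 → 19×17, cost 19·3·17 = 969; (A_1 · (A_2 · A_3)): 16×19 by 19×17 → 16×17, cost 16·19·17 = 5168; cumulative 6137. Total 6137.
Order (2) = ((A_1 · A_2) · A_3): (A_1 · A_2): 16×19 by 19×3 → 16×3, cost 16·19·3 = 912; ((A_1 · A_2) · A_3): 16×3 by 3×17 → 16×17, cost 16·3·17 = 816; cumulative 1728. Total 1728.
Difference: |6137 − 1728| = 4409.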